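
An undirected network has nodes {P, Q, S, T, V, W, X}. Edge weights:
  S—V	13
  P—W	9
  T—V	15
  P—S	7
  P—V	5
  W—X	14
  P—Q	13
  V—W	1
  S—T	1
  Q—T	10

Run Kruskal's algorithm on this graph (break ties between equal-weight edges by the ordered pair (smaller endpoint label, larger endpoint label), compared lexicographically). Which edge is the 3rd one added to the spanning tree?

Kruskal: consider edges lightest-first.
S—T (1): add. Components now {W} {V} {S,T} {P} {Q} {X}
V—W (1): add. Components now {V,W} {S,T} {P} {Q} {X}
P—V (5): add. Components now {P,V,W} {S,T} {Q} {X}
P—S (7): add. Components now {P,S,T,V,W} {Q} {X}
P—W (9): skip — W and P already connected.
Q—T (10): add. Components now {P,Q,S,T,V,W} {X}
P—Q (13): skip — P and Q already connected.
S—V (13): skip — V and S already connected.
W—X (14): add. Components now {P,Q,S,T,V,W,X}
The 3rd edge added is P—V.

P-V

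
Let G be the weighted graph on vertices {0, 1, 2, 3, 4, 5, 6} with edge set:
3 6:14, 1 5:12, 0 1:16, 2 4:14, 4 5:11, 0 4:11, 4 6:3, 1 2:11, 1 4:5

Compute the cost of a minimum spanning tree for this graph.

55

Grow the tree from 2 using Prim:
Step 1: cheapest edge leaving the tree is 1 2 (11); add 1.
Step 2: cheapest edge leaving the tree is 1 4 (5); add 4.
Step 3: cheapest edge leaving the tree is 4 6 (3); add 6.
Step 4: cheapest edge leaving the tree is 0 4 (11); add 0.
Step 5: cheapest edge leaving the tree is 4 5 (11); add 5.
Step 6: cheapest edge leaving the tree is 3 6 (14); add 3.
MST edges: 1 2, 1 4, 4 6, 0 4, 4 5, 3 6; total weight 11+5+3+11+11+14 = 55.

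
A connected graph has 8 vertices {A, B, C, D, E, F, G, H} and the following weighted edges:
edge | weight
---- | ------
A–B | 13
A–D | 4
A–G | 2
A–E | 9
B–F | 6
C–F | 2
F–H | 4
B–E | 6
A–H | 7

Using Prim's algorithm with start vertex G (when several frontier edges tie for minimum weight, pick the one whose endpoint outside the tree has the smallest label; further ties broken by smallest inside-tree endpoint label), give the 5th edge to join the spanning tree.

Grow the tree from G using Prim:
Step 1: frontier [A–G 2] → take A–G (2); add A.
Step 2: frontier [A–D 4, A–H 7, A–E 9, A–B 13] → take A–D (4); add D.
Step 3: frontier [A–H 7, A–E 9, A–B 13] → take A–H (7); add H.
Step 4: frontier [A–E 9, A–B 13, F–H 4] → take F–H (4); add F.
Step 5: frontier [A–E 9, A–B 13, C–F 2, B–F 6] → take C–F (2); add C.
Step 6: frontier [A–E 9, A–B 13, B–F 6] → take B–F (6); add B.
Step 7: frontier [A–E 9, B–E 6] → take B–E (6); add E.
The 5th edge added is C–F.

C-F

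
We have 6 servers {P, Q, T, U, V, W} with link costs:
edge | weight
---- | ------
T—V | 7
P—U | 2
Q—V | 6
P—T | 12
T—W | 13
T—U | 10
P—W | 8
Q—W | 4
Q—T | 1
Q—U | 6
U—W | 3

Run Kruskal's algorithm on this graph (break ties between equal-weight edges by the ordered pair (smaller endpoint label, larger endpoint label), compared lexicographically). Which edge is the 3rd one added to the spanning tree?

Kruskal's algorithm — process edges by increasing weight (ties by edge label):
Q—T (1): add — endpoints in different components.
P—U (2): add — endpoints in different components.
U—W (3): add — endpoints in different components.
Q—W (4): add — endpoints in different components.
Q—U (6): skip — U and Q already connected.
Q—V (6): add — endpoints in different components.
The 3rd edge added is U—W.

U-W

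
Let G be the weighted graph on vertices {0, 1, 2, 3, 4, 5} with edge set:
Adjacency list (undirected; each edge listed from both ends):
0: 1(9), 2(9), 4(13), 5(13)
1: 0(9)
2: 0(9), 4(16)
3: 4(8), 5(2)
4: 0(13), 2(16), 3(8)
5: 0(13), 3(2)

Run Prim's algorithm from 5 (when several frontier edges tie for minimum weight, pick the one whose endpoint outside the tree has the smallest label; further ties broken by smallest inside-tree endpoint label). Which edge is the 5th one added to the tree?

Grow the tree from 5 using Prim:
Step 1: cheapest edge leaving the tree is 3 5 (2); add 3.
Step 2: cheapest edge leaving the tree is 3 4 (8); add 4.
Step 3: cheapest edge leaving the tree is 0 4 (13); add 0.
Step 4: cheapest edge leaving the tree is 0 1 (9); add 1.
Step 5: cheapest edge leaving the tree is 0 2 (9); add 2.
The 5th edge added is 0 2.

0-2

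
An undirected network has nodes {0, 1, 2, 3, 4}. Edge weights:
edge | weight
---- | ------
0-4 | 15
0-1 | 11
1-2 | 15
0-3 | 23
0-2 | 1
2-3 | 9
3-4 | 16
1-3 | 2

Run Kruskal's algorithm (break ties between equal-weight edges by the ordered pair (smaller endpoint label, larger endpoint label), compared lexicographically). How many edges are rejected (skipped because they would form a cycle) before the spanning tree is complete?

Kruskal: consider edges lightest-first.
0-2 (1): add — endpoints in different components.
1-3 (2): add — endpoints in different components.
2-3 (9): add — endpoints in different components.
0-1 (11): skip — 0 and 1 already connected.
0-4 (15): add — endpoints in different components.
Edges rejected before the tree was complete: 1.

1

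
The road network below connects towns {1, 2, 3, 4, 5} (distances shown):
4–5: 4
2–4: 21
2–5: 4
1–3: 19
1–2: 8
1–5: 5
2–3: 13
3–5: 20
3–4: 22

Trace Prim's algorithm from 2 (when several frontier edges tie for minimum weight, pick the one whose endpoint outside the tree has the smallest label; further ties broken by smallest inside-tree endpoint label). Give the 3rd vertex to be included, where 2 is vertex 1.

4

Prim's algorithm from 2:
Step 1: frontier [2–5 4, 1–2 8, 2–3 13, 2–4 21] → take 2–5 (4); add 5.
Step 2: frontier [1–2 8, 2–3 13, 2–4 21, 4–5 4, 1–5 5, 3–5 20] → take 4–5 (4); add 4.
Step 3: frontier [1–2 8, 2–3 13, 3–4 22, 1–5 5, 3–5 20] → take 1–5 (5); add 1.
Step 4: frontier [1–3 19, 2–3 13, 3–4 22, 3–5 20] → take 2–3 (13); add 3.
Vertex order: 2, 5, 4, 1, 3. The 3rd vertex is 4.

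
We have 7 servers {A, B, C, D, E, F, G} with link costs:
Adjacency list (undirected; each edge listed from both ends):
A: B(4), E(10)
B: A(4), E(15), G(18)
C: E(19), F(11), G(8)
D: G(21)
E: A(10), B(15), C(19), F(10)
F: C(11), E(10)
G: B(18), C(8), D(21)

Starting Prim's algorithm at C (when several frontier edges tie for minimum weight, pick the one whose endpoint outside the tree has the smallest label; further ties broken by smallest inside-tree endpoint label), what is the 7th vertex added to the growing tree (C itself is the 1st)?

D

Grow the tree from C using Prim:
Step 1: cheapest edge leaving the tree is C—G (8); add G.
Step 2: cheapest edge leaving the tree is C—F (11); add F.
Step 3: cheapest edge leaving the tree is E—F (10); add E.
Step 4: cheapest edge leaving the tree is A—E (10); add A.
Step 5: cheapest edge leaving the tree is A—B (4); add B.
Step 6: cheapest edge leaving the tree is D—G (21); add D.
Vertex order: C, G, F, E, A, B, D. The 7th vertex is D.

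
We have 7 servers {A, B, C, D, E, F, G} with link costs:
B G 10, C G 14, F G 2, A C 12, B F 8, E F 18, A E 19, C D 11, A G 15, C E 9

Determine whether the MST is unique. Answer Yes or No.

Yes

Kruskal's algorithm — process edges by increasing weight (ties by edge label):
F G (2): add — endpoints in different components.
B F (8): add — endpoints in different components.
C E (9): add — endpoints in different components.
B G (10): skip — B and G already connected.
C D (11): add — endpoints in different components.
A C (12): add — endpoints in different components.
C G (14): add — endpoints in different components.
Every non-tree edge has weight strictly greater than the heaviest edge on the tree path between its endpoints, so the MST is unique.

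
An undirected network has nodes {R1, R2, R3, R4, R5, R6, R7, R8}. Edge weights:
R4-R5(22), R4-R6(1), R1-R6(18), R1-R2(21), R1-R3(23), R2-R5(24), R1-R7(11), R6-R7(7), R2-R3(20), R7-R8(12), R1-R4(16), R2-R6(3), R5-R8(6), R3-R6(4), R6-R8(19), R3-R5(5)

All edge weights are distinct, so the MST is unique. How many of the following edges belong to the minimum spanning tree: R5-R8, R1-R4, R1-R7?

2

Kruskal: consider edges lightest-first.
R4-R6 (1): add — endpoints in different components.
R2-R6 (3): add — endpoints in different components.
R3-R6 (4): add — endpoints in different components.
R3-R5 (5): add — endpoints in different components.
R5-R8 (6): add — endpoints in different components.
R6-R7 (7): add — endpoints in different components.
R1-R7 (11): add — endpoints in different components.
MST edge set: {R4-R6, R2-R6, R3-R6, R3-R5, R5-R8, R6-R7, R1-R7}.
Of the listed edges, {R5-R8, R1-R7} are in the MST → 2.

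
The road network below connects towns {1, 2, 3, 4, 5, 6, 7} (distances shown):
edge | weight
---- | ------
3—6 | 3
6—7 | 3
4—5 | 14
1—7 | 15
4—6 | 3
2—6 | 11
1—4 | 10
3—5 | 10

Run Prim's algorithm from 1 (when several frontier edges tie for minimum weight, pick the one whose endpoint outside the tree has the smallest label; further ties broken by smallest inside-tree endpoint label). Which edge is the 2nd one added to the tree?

Prim's algorithm from 1:
Step 1: cheapest edge leaving the tree is 1—4 (10); add 4.
Step 2: cheapest edge leaving the tree is 4—6 (3); add 6.
Step 3: cheapest edge leaving the tree is 3—6 (3); add 3.
Step 4: cheapest edge leaving the tree is 6—7 (3); add 7.
Step 5: cheapest edge leaving the tree is 3—5 (10); add 5.
Step 6: cheapest edge leaving the tree is 2—6 (11); add 2.
The 2nd edge added is 4—6.

4-6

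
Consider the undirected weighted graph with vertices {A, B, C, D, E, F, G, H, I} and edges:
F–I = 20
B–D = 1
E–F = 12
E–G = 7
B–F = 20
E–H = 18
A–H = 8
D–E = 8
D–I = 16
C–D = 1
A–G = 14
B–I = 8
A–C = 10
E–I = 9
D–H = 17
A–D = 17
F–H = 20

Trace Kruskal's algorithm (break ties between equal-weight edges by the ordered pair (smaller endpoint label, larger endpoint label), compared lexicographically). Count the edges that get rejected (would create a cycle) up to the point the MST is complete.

1

Kruskal's algorithm — process edges by increasing weight (ties by edge label):
B–D (1): add — endpoints in different components.
C–D (1): add — endpoints in different components.
E–G (7): add — endpoints in different components.
A–H (8): add — endpoints in different components.
B–I (8): add — endpoints in different components.
D–E (8): add — endpoints in different components.
E–I (9): skip — E and I already connected.
A–C (10): add — endpoints in different components.
E–F (12): add — endpoints in different components.
Edges rejected before the tree was complete: 1.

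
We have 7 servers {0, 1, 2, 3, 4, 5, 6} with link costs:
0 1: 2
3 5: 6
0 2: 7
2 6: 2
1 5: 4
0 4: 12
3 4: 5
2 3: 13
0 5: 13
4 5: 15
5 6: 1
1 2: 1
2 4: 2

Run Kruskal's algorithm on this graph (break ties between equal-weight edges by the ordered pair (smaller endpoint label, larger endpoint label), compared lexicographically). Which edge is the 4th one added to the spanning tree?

2-4

Kruskal: consider edges lightest-first.
1 2 (1): add — endpoints in different components.
5 6 (1): add — endpoints in different components.
0 1 (2): add — endpoints in different components.
2 4 (2): add — endpoints in different components.
2 6 (2): add — endpoints in different components.
1 5 (4): skip — 1 and 5 already connected.
3 4 (5): add — endpoints in different components.
The 4th edge added is 2 4.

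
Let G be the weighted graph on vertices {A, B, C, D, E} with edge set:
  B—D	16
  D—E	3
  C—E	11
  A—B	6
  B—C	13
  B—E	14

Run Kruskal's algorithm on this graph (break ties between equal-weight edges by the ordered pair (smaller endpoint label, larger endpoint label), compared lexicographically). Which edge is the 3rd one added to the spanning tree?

C-E

Kruskal's algorithm — process edges by increasing weight (ties by edge label):
D—E (3): add. Components now {A} {B} {C} {D,E}
A—B (6): add. Components now {A,B} {C} {D,E}
C—E (11): add. Components now {A,B} {C,D,E}
B—C (13): add. Components now {A,B,C,D,E}
The 3rd edge added is C—E.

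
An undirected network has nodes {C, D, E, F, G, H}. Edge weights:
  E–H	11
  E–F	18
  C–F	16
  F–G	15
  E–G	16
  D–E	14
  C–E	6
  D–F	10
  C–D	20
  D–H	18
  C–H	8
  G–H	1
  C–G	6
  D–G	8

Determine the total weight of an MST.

31

Prim's algorithm from H:
Step 1: frontier [G–H 1, C–H 8, E–H 11, D–H 18] → take G–H (1); add G.
Step 2: frontier [C–G 6, D–G 8, F–G 15, E–G 16, C–H 8, E–H 11, D–H 18] → take C–G (6); add C.
Step 3: frontier [C–E 6, C–F 16, C–D 20, D–G 8, F–G 15, E–G 16, E–H 11, D–H 18] → take C–E (6); add E.
Step 4: frontier [C–F 16, C–D 20, D–E 14, E–F 18, D–G 8, F–G 15, D–H 18] → take D–G (8); add D.
Step 5: frontier [C–F 16, D–F 10, E–F 18, F–G 15] → take D–F (10); add F.
MST edges: G–H, C–G, C–E, D–G, D–F; total weight 1+6+6+8+10 = 31.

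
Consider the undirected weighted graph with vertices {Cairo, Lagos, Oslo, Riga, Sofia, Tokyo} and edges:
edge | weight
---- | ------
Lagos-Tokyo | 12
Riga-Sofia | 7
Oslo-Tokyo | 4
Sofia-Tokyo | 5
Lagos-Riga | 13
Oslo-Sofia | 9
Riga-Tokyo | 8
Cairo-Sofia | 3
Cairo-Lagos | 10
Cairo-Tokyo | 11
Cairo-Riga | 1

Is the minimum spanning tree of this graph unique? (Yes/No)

Yes

Kruskal: consider edges lightest-first.
Cairo-Riga (1): add — endpoints in different components.
Cairo-Sofia (3): add — endpoints in different components.
Oslo-Tokyo (4): add — endpoints in different components.
Sofia-Tokyo (5): add — endpoints in different components.
Riga-Sofia (7): skip — Sofia and Riga already connected.
Riga-Tokyo (8): skip — Riga and Tokyo already connected.
Oslo-Sofia (9): skip — Sofia and Oslo already connected.
Cairo-Lagos (10): add — endpoints in different components.
Every non-tree edge has weight strictly greater than the heaviest edge on the tree path between its endpoints, so the MST is unique.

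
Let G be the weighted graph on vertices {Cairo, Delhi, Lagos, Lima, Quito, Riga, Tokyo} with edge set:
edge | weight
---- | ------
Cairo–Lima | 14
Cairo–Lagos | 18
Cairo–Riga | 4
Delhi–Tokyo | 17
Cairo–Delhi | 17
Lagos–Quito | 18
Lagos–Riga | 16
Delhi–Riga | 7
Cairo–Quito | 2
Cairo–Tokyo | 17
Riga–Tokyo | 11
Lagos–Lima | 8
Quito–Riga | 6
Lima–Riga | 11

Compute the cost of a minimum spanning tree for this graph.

43

Grow the tree from Lima using Prim:
Step 1: cheapest edge leaving the tree is Lagos–Lima (8); add Lagos.
Step 2: cheapest edge leaving the tree is Lima–Riga (11); add Riga.
Step 3: cheapest edge leaving the tree is Cairo–Riga (4); add Cairo.
Step 4: cheapest edge leaving the tree is Cairo–Quito (2); add Quito.
Step 5: cheapest edge leaving the tree is Delhi–Riga (7); add Delhi.
Step 6: cheapest edge leaving the tree is Riga–Tokyo (11); add Tokyo.
MST edges: Lagos–Lima, Lima–Riga, Cairo–Riga, Cairo–Quito, Delhi–Riga, Riga–Tokyo; total weight 8+11+4+2+7+11 = 43.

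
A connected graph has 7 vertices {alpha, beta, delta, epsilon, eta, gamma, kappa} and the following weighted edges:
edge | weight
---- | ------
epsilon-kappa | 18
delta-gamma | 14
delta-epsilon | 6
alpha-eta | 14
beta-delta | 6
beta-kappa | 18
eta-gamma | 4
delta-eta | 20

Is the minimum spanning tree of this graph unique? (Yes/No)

No

Kruskal's algorithm — process edges by increasing weight (ties by edge label):
eta-gamma (4): add. Components now {delta} {epsilon} {kappa} {eta,gamma} {beta} {alpha}
beta-delta (6): add. Components now {beta,delta} {epsilon} {kappa} {eta,gamma} {alpha}
delta-epsilon (6): add. Components now {beta,delta,epsilon} {kappa} {eta,gamma} {alpha}
alpha-eta (14): add. Components now {beta,delta,epsilon} {kappa} {alpha,eta,gamma}
delta-gamma (14): add. Components now {alpha,beta,delta,epsilon,eta,gamma} {kappa}
beta-kappa (18): add. Components now {alpha,beta,delta,epsilon,eta,gamma,kappa}
Non-tree edge epsilon-kappa has weight 18, equal to the heaviest edge on its tree cycle — swapping gives another MST of the same weight. Not unique.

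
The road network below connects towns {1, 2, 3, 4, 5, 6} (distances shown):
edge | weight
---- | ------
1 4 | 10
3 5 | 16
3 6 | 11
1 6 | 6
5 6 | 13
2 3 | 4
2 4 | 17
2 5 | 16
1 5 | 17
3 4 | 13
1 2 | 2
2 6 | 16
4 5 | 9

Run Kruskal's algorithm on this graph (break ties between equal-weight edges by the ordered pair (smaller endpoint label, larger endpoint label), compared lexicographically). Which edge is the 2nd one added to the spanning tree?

2-3

Kruskal's algorithm — process edges by increasing weight (ties by edge label):
1 2 (2): add. Components now {1,2} {3} {4} {5} {6}
2 3 (4): add. Components now {1,2,3} {4} {5} {6}
1 6 (6): add. Components now {1,2,3,6} {4} {5}
4 5 (9): add. Components now {1,2,3,6} {4,5}
1 4 (10): add. Components now {1,2,3,4,5,6}
The 2nd edge added is 2 3.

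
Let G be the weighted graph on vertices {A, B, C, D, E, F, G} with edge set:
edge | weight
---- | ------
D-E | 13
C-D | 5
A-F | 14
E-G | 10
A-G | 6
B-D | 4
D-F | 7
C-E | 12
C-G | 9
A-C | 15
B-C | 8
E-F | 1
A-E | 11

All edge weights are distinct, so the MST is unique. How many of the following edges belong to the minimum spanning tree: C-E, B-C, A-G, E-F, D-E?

Kruskal: consider edges lightest-first.
E-F (1): add — endpoints in different components.
B-D (4): add — endpoints in different components.
C-D (5): add — endpoints in different components.
A-G (6): add — endpoints in different components.
D-F (7): add — endpoints in different components.
B-C (8): skip — B and C already connected.
C-G (9): add — endpoints in different components.
MST edge set: {E-F, B-D, C-D, A-G, D-F, C-G}.
Of the listed edges, {A-G, E-F} are in the MST → 2.

2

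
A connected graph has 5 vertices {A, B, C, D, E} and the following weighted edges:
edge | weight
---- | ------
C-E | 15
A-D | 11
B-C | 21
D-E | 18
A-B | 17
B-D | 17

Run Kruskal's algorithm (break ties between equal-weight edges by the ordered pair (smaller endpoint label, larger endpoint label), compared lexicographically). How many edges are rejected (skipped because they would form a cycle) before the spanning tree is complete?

1

Sort edges by weight, then run Kruskal:
A-D (11): add — endpoints in different components.
C-E (15): add — endpoints in different components.
A-B (17): add — endpoints in different components.
B-D (17): skip — B and D already connected.
D-E (18): add — endpoints in different components.
Edges rejected before the tree was complete: 1.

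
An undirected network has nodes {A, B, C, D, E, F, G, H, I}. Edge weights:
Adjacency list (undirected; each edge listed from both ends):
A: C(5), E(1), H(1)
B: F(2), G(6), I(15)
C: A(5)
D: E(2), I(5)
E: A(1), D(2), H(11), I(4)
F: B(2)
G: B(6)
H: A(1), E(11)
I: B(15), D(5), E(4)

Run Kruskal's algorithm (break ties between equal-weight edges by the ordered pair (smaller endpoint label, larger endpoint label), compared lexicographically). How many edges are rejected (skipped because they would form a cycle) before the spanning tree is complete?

2

Sort edges by weight, then run Kruskal:
A-E (1): add — endpoints in different components.
A-H (1): add — endpoints in different components.
B-F (2): add — endpoints in different components.
D-E (2): add — endpoints in different components.
E-I (4): add — endpoints in different components.
A-C (5): add — endpoints in different components.
D-I (5): skip — D and I already connected.
B-G (6): add — endpoints in different components.
E-H (11): skip — E and H already connected.
B-I (15): add — endpoints in different components.
Edges rejected before the tree was complete: 2.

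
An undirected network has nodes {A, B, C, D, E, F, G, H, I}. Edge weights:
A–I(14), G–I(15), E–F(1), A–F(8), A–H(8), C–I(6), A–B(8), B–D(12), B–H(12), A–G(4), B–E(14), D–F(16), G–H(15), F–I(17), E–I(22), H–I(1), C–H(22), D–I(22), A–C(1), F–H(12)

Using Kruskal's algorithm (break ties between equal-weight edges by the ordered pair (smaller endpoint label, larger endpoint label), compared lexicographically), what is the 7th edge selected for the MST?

A-F

Kruskal's algorithm — process edges by increasing weight (ties by edge label):
A–C (1): add — endpoints in different components.
E–F (1): add — endpoints in different components.
H–I (1): add — endpoints in different components.
A–G (4): add — endpoints in different components.
C–I (6): add — endpoints in different components.
A–B (8): add — endpoints in different components.
A–F (8): add — endpoints in different components.
A–H (8): skip — A and H already connected.
B–D (12): add — endpoints in different components.
The 7th edge added is A–F.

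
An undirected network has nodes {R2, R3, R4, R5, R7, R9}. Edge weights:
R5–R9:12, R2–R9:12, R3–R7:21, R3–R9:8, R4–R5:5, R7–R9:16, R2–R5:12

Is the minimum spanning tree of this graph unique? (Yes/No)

No

Kruskal's algorithm — process edges by increasing weight (ties by edge label):
R4–R5 (5): add. Components now {R7} {R9} {R4,R5} {R3} {R2}
R3–R9 (8): add. Components now {R7} {R3,R9} {R4,R5} {R2}
R2–R5 (12): add. Components now {R7} {R3,R9} {R2,R4,R5}
R2–R9 (12): add. Components now {R7} {R2,R3,R4,R5,R9}
R5–R9 (12): skip — R9 and R5 already connected.
R7–R9 (16): add. Components now {R2,R3,R4,R5,R7,R9}
Non-tree edge R5–R9 has weight 12, equal to the heaviest edge on its tree cycle — swapping gives another MST of the same weight. Not unique.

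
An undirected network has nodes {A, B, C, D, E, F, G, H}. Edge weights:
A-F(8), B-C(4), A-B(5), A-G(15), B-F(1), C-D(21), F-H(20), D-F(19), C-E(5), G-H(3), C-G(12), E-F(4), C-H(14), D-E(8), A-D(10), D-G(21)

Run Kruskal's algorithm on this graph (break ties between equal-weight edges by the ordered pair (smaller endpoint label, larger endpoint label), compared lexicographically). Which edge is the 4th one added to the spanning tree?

E-F

Kruskal's algorithm — process edges by increasing weight (ties by edge label):
B-F (1): add — endpoints in different components.
G-H (3): add — endpoints in different components.
B-C (4): add — endpoints in different components.
E-F (4): add — endpoints in different components.
A-B (5): add — endpoints in different components.
C-E (5): skip — C and E already connected.
A-F (8): skip — A and F already connected.
D-E (8): add — endpoints in different components.
A-D (10): skip — A and D already connected.
C-G (12): add — endpoints in different components.
The 4th edge added is E-F.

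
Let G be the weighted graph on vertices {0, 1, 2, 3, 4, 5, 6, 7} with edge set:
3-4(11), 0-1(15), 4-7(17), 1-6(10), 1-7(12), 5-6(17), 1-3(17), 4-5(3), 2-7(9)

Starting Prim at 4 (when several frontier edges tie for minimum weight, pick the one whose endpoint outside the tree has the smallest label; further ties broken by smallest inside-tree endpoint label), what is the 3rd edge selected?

1-3

Prim, starting at 4.
Step 1: frontier [4-5 3, 3-4 11, 4-7 17] → take 4-5 (3); add 5.
Step 2: frontier [3-4 11, 4-7 17, 5-6 17] → take 3-4 (11); add 3.
Step 3: frontier [1-3 17, 4-7 17, 5-6 17] → take 1-3 (17); add 1.
Step 4: frontier [1-6 10, 1-7 12, 0-1 15, 4-7 17, 5-6 17] → take 1-6 (10); add 6.
Step 5: frontier [1-7 12, 0-1 15, 4-7 17] → take 1-7 (12); add 7.
Step 6: frontier [0-1 15, 2-7 9] → take 2-7 (9); add 2.
Step 7: frontier [0-1 15] → take 0-1 (15); add 0.
The 3rd edge added is 1-3.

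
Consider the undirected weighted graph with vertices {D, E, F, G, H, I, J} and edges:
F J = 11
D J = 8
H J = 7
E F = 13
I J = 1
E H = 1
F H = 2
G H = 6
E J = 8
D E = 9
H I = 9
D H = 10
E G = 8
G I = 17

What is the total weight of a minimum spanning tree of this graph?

25

Prim, starting at J.
Step 1: cheapest edge leaving the tree is I J (1); add I.
Step 2: cheapest edge leaving the tree is H J (7); add H.
Step 3: cheapest edge leaving the tree is E H (1); add E.
Step 4: cheapest edge leaving the tree is F H (2); add F.
Step 5: cheapest edge leaving the tree is G H (6); add G.
Step 6: cheapest edge leaving the tree is D J (8); add D.
MST edges: I J, H J, E H, F H, G H, D J; total weight 1+7+1+2+6+8 = 25.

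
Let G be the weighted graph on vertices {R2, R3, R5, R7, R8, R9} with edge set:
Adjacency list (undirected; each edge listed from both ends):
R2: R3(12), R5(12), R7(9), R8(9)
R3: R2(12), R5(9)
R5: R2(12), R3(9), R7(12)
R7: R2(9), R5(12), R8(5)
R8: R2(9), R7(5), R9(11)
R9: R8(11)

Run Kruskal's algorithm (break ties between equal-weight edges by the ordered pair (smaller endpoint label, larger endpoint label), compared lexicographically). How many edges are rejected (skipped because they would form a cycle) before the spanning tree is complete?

1

Sort edges by weight, then run Kruskal:
R7—R8 (5): add. Components now {R3} {R2} {R7,R8} {R5} {R9}
R2—R7 (9): add. Components now {R3} {R2,R7,R8} {R5} {R9}
R2—R8 (9): skip — R2 and R8 already connected.
R3—R5 (9): add. Components now {R3,R5} {R2,R7,R8} {R9}
R8—R9 (11): add. Components now {R3,R5} {R2,R7,R8,R9}
R2—R3 (12): add. Components now {R2,R3,R5,R7,R8,R9}
Edges rejected before the tree was complete: 1.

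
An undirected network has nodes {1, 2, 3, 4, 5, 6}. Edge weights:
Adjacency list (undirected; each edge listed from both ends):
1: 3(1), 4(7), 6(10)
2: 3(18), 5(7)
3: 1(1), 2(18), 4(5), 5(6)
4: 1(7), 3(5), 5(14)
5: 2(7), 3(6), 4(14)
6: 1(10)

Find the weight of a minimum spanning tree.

29

Kruskal's algorithm — process edges by increasing weight (ties by edge label):
1–3 (1): add. Components now {1,3} {2} {4} {5} {6}
3–4 (5): add. Components now {1,3,4} {2} {5} {6}
3–5 (6): add. Components now {1,3,4,5} {2} {6}
1–4 (7): skip — 1 and 4 already connected.
2–5 (7): add. Components now {1,2,3,4,5} {6}
1–6 (10): add. Components now {1,2,3,4,5,6}
MST edges: 1–3, 3–4, 3–5, 2–5, 1–6; total weight 1+5+6+7+10 = 29.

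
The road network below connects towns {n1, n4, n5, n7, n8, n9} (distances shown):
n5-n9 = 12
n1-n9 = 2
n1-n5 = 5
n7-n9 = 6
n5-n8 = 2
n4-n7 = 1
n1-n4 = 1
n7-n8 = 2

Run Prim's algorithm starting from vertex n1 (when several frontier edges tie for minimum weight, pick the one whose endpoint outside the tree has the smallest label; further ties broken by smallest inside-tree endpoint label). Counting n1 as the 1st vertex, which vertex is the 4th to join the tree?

Prim's algorithm from n1:
Step 1: cheapest edge leaving the tree is n1-n4 (1); add n4.
Step 2: cheapest edge leaving the tree is n4-n7 (1); add n7.
Step 3: cheapest edge leaving the tree is n7-n8 (2); add n8.
Step 4: cheapest edge leaving the tree is n5-n8 (2); add n5.
Step 5: cheapest edge leaving the tree is n1-n9 (2); add n9.
Vertex order: n1, n4, n7, n8, n5, n9. The 4th vertex is n8.

n8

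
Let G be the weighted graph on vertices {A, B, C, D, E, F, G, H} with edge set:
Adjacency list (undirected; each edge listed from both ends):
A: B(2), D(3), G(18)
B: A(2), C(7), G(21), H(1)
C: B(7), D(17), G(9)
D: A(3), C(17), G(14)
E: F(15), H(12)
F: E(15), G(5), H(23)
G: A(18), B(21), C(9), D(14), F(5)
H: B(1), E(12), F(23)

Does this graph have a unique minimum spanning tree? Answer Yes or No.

Kruskal: consider edges lightest-first.
B H (1): add — endpoints in different components.
A B (2): add — endpoints in different components.
A D (3): add — endpoints in different components.
F G (5): add — endpoints in different components.
B C (7): add — endpoints in different components.
C G (9): add — endpoints in different components.
E H (12): add — endpoints in different components.
Every non-tree edge has weight strictly greater than the heaviest edge on the tree path between its endpoints, so the MST is unique.

Yes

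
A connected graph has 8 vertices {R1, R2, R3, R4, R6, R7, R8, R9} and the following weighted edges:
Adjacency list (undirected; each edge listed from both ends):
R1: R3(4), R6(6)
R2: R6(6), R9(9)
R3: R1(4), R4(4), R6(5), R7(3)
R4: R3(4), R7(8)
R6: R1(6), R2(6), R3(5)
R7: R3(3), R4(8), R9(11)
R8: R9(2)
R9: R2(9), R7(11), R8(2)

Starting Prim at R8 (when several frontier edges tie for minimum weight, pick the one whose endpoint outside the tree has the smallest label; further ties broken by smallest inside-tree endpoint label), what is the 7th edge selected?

R3-R4

Grow the tree from R8 using Prim:
Step 1: cheapest edge leaving the tree is R8–R9 (2); add R9.
Step 2: cheapest edge leaving the tree is R2–R9 (9); add R2.
Step 3: cheapest edge leaving the tree is R2–R6 (6); add R6.
Step 4: cheapest edge leaving the tree is R3–R6 (5); add R3.
Step 5: cheapest edge leaving the tree is R3–R7 (3); add R7.
Step 6: cheapest edge leaving the tree is R1–R3 (4); add R1.
Step 7: cheapest edge leaving the tree is R3–R4 (4); add R4.
The 7th edge added is R3–R4.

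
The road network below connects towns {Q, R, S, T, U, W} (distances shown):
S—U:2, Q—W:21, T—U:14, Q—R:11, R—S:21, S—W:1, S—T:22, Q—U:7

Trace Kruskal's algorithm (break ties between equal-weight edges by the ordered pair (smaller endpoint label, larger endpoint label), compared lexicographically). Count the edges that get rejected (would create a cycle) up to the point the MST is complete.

Kruskal: consider edges lightest-first.
S—W (1): add — endpoints in different components.
S—U (2): add — endpoints in different components.
Q—U (7): add — endpoints in different components.
Q—R (11): add — endpoints in different components.
T—U (14): add — endpoints in different components.
Edges rejected before the tree was complete: 0.

0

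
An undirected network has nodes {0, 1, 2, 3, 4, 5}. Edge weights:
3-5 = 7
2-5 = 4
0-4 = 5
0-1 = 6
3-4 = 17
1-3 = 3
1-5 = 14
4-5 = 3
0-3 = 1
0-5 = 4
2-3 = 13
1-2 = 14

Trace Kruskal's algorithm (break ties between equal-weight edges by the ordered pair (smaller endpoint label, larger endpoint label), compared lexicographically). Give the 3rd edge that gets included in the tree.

4-5

Kruskal's algorithm — process edges by increasing weight (ties by edge label):
0-3 (1): add. Components now {0,3} {1} {2} {4} {5}
1-3 (3): add. Components now {0,1,3} {2} {4} {5}
4-5 (3): add. Components now {0,1,3} {2} {4,5}
0-5 (4): add. Components now {0,1,3,4,5} {2}
2-5 (4): add. Components now {0,1,2,3,4,5}
The 3rd edge added is 4-5.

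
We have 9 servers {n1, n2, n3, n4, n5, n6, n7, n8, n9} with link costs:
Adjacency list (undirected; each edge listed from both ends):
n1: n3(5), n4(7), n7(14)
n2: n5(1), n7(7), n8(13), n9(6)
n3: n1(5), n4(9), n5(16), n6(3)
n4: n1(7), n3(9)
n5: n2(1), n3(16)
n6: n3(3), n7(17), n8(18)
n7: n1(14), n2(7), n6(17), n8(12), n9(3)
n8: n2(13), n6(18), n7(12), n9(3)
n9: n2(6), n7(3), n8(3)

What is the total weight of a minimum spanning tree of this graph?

Grow the tree from n4 using Prim:
Step 1: cheapest edge leaving the tree is n1—n4 (7); add n1.
Step 2: cheapest edge leaving the tree is n1—n3 (5); add n3.
Step 3: cheapest edge leaving the tree is n3—n6 (3); add n6.
Step 4: cheapest edge leaving the tree is n1—n7 (14); add n7.
Step 5: cheapest edge leaving the tree is n7—n9 (3); add n9.
Step 6: cheapest edge leaving the tree is n8—n9 (3); add n8.
Step 7: cheapest edge leaving the tree is n2—n9 (6); add n2.
Step 8: cheapest edge leaving the tree is n2—n5 (1); add n5.
MST edges: n1—n4, n1—n3, n3—n6, n1—n7, n7—n9, n8—n9, n2—n9, n2—n5; total weight 7+5+3+14+3+3+6+1 = 42.

42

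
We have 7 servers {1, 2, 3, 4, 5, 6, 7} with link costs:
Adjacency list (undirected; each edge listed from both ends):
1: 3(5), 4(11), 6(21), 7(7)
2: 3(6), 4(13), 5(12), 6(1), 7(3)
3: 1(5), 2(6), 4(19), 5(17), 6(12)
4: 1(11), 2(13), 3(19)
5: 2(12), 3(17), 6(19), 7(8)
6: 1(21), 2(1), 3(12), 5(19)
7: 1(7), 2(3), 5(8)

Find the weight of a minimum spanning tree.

34

Kruskal: consider edges lightest-first.
2 6 (1): add. Components now {1} {2,6} {3} {4} {5} {7}
2 7 (3): add. Components now {1} {2,6,7} {3} {4} {5}
1 3 (5): add. Components now {1,3} {2,6,7} {4} {5}
2 3 (6): add. Components now {1,2,3,6,7} {4} {5}
1 7 (7): skip — 1 and 7 already connected.
5 7 (8): add. Components now {1,2,3,5,6,7} {4}
1 4 (11): add. Components now {1,2,3,4,5,6,7}
MST edges: 2 6, 2 7, 1 3, 2 3, 5 7, 1 4; total weight 1+3+5+6+8+11 = 34.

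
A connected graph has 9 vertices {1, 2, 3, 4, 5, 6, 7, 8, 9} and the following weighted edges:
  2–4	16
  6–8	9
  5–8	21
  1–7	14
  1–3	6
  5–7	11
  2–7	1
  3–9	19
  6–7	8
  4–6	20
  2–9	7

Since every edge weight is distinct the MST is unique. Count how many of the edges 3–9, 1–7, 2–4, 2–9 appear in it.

Sort edges by weight, then run Kruskal:
2–7 (1): add — endpoints in different components.
1–3 (6): add — endpoints in different components.
2–9 (7): add — endpoints in different components.
6–7 (8): add — endpoints in different components.
6–8 (9): add — endpoints in different components.
5–7 (11): add — endpoints in different components.
1–7 (14): add — endpoints in different components.
2–4 (16): add — endpoints in different components.
MST edge set: {2–7, 1–3, 2–9, 6–7, 6–8, 5–7, 1–7, 2–4}.
Of the listed edges, {1–7, 2–4, 2–9} are in the MST → 3.

3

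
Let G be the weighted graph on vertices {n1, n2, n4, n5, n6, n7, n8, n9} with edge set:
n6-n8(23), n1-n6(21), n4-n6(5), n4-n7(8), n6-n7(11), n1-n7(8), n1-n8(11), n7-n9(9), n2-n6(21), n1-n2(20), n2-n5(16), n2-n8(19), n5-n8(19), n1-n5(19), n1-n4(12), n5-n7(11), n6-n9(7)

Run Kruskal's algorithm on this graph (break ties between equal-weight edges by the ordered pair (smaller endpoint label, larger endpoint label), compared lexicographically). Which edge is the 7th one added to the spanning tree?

n2-n5

Kruskal's algorithm — process edges by increasing weight (ties by edge label):
n4-n6 (5): add — endpoints in different components.
n6-n9 (7): add — endpoints in different components.
n1-n7 (8): add — endpoints in different components.
n4-n7 (8): add — endpoints in different components.
n7-n9 (9): skip — n9 and n7 already connected.
n1-n8 (11): add — endpoints in different components.
n5-n7 (11): add — endpoints in different components.
n6-n7 (11): skip — n6 and n7 already connected.
n1-n4 (12): skip — n1 and n4 already connected.
n2-n5 (16): add — endpoints in different components.
The 7th edge added is n2-n5.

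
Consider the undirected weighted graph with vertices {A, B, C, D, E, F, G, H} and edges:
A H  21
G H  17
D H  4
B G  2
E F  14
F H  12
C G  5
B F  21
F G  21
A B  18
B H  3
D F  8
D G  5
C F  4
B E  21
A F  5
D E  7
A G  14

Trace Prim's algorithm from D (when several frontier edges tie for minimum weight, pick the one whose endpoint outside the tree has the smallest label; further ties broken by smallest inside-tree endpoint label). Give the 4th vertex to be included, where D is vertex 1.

Prim, starting at D.
Step 1: cheapest edge leaving the tree is D H (4); add H.
Step 2: cheapest edge leaving the tree is B H (3); add B.
Step 3: cheapest edge leaving the tree is B G (2); add G.
Step 4: cheapest edge leaving the tree is C G (5); add C.
Step 5: cheapest edge leaving the tree is C F (4); add F.
Step 6: cheapest edge leaving the tree is A F (5); add A.
Step 7: cheapest edge leaving the tree is D E (7); add E.
Vertex order: D, H, B, G, C, F, A, E. The 4th vertex is G.

G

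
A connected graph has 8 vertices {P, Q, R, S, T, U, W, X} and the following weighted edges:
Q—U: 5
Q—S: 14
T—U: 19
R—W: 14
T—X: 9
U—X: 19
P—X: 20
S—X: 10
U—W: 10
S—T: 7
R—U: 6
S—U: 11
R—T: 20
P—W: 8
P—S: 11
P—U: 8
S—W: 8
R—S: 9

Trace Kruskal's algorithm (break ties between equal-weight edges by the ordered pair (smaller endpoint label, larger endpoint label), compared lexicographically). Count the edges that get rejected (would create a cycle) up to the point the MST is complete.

1

Kruskal: consider edges lightest-first.
Q—U (5): add — endpoints in different components.
R—U (6): add — endpoints in different components.
S—T (7): add — endpoints in different components.
P—U (8): add — endpoints in different components.
P—W (8): add — endpoints in different components.
S—W (8): add — endpoints in different components.
R—S (9): skip — R and S already connected.
T—X (9): add — endpoints in different components.
Edges rejected before the tree was complete: 1.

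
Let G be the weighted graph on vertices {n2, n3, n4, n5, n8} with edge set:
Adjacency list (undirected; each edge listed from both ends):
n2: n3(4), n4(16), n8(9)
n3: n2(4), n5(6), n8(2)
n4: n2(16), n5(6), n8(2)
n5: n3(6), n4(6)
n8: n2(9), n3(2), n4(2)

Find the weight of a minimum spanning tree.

Kruskal's algorithm — process edges by increasing weight (ties by edge label):
n3-n8 (2): add. Components now {n5} {n2} {n4} {n3,n8}
n4-n8 (2): add. Components now {n5} {n2} {n3,n4,n8}
n2-n3 (4): add. Components now {n5} {n2,n3,n4,n8}
n3-n5 (6): add. Components now {n2,n3,n4,n5,n8}
MST edges: n3-n8, n4-n8, n2-n3, n3-n5; total weight 2+2+4+6 = 14.

14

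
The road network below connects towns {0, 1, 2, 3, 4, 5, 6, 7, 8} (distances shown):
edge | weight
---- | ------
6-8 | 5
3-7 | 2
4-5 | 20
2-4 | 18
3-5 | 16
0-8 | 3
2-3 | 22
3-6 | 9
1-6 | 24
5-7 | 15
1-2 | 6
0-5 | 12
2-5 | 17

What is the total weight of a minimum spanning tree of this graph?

Prim's algorithm from 2:
Step 1: cheapest edge leaving the tree is 1-2 (6); add 1.
Step 2: cheapest edge leaving the tree is 2-5 (17); add 5.
Step 3: cheapest edge leaving the tree is 0-5 (12); add 0.
Step 4: cheapest edge leaving the tree is 0-8 (3); add 8.
Step 5: cheapest edge leaving the tree is 6-8 (5); add 6.
Step 6: cheapest edge leaving the tree is 3-6 (9); add 3.
Step 7: cheapest edge leaving the tree is 3-7 (2); add 7.
Step 8: cheapest edge leaving the tree is 2-4 (18); add 4.
MST edges: 1-2, 2-5, 0-5, 0-8, 6-8, 3-6, 3-7, 2-4; total weight 6+17+12+3+5+9+2+18 = 72.

72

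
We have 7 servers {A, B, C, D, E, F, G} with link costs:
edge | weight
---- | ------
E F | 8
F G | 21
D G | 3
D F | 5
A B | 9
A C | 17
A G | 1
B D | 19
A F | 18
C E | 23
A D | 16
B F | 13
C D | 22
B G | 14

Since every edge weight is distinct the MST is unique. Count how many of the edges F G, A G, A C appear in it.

Kruskal: consider edges lightest-first.
A G (1): add. Components now {A,G} {B} {C} {D} {E} {F}
D G (3): add. Components now {A,D,G} {B} {C} {E} {F}
D F (5): add. Components now {A,D,F,G} {B} {C} {E}
E F (8): add. Components now {A,D,E,F,G} {B} {C}
A B (9): add. Components now {A,B,D,E,F,G} {C}
B F (13): skip — B and F already connected.
B G (14): skip — B and G already connected.
A D (16): skip — A and D already connected.
A C (17): add. Components now {A,B,C,D,E,F,G}
MST edge set: {A G, D G, D F, E F, A B, A C}.
Of the listed edges, {A G, A C} are in the MST → 2.

2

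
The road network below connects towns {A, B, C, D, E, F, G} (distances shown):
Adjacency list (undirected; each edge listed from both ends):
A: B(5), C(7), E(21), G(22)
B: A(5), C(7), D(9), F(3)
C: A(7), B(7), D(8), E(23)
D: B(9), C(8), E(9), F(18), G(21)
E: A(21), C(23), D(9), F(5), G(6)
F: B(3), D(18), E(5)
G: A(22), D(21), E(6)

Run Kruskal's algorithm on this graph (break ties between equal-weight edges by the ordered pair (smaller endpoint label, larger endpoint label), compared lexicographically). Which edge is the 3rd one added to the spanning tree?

Kruskal's algorithm — process edges by increasing weight (ties by edge label):
B F (3): add — endpoints in different components.
A B (5): add — endpoints in different components.
E F (5): add — endpoints in different components.
E G (6): add — endpoints in different components.
A C (7): add — endpoints in different components.
B C (7): skip — B and C already connected.
C D (8): add — endpoints in different components.
The 3rd edge added is E F.

E-F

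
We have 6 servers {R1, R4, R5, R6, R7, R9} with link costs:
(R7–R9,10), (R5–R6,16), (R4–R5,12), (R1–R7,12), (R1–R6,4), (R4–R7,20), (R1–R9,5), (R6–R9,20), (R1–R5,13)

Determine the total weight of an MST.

Kruskal's algorithm — process edges by increasing weight (ties by edge label):
R1–R6 (4): add — endpoints in different components.
R1–R9 (5): add — endpoints in different components.
R7–R9 (10): add — endpoints in different components.
R1–R7 (12): skip — R1 and R7 already connected.
R4–R5 (12): add — endpoints in different components.
R1–R5 (13): add — endpoints in different components.
MST edges: R1–R6, R1–R9, R7–R9, R4–R5, R1–R5; total weight 4+5+10+12+13 = 44.

44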